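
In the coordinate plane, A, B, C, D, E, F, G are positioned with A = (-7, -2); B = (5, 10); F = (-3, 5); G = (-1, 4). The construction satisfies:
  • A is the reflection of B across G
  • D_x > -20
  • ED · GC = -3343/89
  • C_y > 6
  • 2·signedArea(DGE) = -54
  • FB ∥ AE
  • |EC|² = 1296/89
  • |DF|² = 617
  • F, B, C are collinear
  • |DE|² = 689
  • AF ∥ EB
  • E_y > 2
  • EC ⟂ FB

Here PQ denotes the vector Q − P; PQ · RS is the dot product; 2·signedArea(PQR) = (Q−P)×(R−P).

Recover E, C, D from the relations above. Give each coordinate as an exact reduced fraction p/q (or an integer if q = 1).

C = (-91/89, 555/89)
D = (-19, -14)
E = (1, 3)

1. E_x = 1  [AF ∥ EB ∩ FB ∥ AE]
2. E_y = 3  [AF ∥ EB ∩ FB ∥ AE]
   → E = (1, 3)
3. C_x = -91/89  [F, B, C are collinear ∩ EC ⟂ FB]
4. C_y = 555/89  [F, B, C are collinear ∩ EC ⟂ FB]
   → C = (-91/89, 555/89)
5. D_x = -19  [2·signedArea(DGE) = -54 ∩ ED · GC = -3343/89]
6. D_y = -14  [2·signedArea(DGE) = -54 ∩ ED · GC = -3343/89]
   → D = (-19, -14)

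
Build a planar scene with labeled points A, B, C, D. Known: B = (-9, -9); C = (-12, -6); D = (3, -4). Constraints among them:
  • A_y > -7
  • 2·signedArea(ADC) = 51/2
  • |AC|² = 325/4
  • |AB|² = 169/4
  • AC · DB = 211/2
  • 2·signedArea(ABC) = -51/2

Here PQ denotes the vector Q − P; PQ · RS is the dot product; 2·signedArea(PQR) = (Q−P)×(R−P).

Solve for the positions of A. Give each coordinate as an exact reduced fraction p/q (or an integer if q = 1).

1. A_x = -3  [2·signedArea(ABC) = -51/2 ∩ AC · DB = 211/2]
2. A_y = -13/2  [2·signedArea(ABC) = -51/2 ∩ AC · DB = 211/2]
   → A = (-3, -13/2)

A = (-3, -13/2)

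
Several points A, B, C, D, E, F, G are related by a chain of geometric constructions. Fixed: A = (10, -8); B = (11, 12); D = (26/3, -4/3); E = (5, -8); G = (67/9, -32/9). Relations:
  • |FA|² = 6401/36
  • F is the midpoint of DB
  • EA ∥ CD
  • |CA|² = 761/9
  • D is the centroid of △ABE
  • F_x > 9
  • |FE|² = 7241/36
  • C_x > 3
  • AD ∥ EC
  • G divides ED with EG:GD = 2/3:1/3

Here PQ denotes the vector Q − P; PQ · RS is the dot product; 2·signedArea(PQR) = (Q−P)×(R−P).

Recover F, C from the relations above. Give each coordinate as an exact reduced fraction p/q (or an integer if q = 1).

C = (11/3, -4/3)
F = (59/6, 16/3)

1. F_x = 59/6  [F is the midpoint of DB]
2. F_y = 16/3  [F is the midpoint of DB]
   → F = (59/6, 16/3)
3. C_x = 11/3  [EA ∥ CD ∩ AD ∥ EC]
4. C_y = -4/3  [EA ∥ CD ∩ AD ∥ EC]
   → C = (11/3, -4/3)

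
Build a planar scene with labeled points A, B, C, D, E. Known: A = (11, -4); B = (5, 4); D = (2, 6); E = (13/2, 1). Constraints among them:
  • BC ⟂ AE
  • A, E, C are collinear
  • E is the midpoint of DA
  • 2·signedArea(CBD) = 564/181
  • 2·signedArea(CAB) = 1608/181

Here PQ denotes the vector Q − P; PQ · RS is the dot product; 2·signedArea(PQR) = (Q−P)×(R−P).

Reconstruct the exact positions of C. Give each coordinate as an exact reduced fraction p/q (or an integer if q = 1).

1. C_x = 785/181  [A, E, C are collinear ∩ BC ⟂ AE]
2. C_y = 616/181  [A, E, C are collinear ∩ BC ⟂ AE]
   → C = (785/181, 616/181)

C = (785/181, 616/181)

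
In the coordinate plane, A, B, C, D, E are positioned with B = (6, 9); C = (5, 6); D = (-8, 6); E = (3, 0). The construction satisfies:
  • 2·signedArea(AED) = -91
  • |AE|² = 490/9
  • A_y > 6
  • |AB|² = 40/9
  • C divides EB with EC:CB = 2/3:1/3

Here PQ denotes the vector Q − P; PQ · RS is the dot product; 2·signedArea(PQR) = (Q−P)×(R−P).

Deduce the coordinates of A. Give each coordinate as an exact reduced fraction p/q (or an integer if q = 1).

1. A_x = 16/3  [line -6·x + -11·y + 109 = 0 ∩ |AE|² = 490/9]
2. A_y = 7  [line -6·x + -11·y + 109 = 0 ∩ |AE|² = 490/9]
   → A = (16/3, 7)

A = (16/3, 7)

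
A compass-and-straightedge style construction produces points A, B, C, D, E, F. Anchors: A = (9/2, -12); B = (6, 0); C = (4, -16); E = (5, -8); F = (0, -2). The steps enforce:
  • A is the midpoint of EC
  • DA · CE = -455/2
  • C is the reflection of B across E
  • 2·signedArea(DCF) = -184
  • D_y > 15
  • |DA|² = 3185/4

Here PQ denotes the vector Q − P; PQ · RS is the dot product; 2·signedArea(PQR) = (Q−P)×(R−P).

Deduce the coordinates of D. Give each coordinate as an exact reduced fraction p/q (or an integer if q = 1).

1. D_x = 8  [DA · CE = -455/2 ∩ 2·signedArea(DCF) = -184]
2. D_y = 16  [DA · CE = -455/2 ∩ 2·signedArea(DCF) = -184]
   → D = (8, 16)

D = (8, 16)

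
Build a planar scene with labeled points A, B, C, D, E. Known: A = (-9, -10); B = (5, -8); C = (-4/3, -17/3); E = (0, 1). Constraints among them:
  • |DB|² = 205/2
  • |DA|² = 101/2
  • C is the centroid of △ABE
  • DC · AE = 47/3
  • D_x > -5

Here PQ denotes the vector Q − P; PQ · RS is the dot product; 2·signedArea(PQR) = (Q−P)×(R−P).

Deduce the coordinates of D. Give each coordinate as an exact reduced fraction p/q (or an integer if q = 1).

1. D_x = -9/2  [line -9·x + -11·y + -90 = 0 ∩ |DA|² = 101/2]
2. D_y = -9/2  [line -9·x + -11·y + -90 = 0 ∩ |DA|² = 101/2]
   → D = (-9/2, -9/2)

D = (-9/2, -9/2)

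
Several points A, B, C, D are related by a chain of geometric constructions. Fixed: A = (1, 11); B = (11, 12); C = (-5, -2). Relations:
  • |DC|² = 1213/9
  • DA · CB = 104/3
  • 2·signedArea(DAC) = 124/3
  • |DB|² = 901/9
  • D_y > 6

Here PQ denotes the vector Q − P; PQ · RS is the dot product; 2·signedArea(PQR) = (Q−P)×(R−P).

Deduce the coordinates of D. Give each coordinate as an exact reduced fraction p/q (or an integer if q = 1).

1. D_x = 7/3  [2·signedArea(DAC) = 124/3 ∩ DA · CB = 104/3]
2. D_y = 7  [2·signedArea(DAC) = 124/3 ∩ DA · CB = 104/3]
   → D = (7/3, 7)

D = (7/3, 7)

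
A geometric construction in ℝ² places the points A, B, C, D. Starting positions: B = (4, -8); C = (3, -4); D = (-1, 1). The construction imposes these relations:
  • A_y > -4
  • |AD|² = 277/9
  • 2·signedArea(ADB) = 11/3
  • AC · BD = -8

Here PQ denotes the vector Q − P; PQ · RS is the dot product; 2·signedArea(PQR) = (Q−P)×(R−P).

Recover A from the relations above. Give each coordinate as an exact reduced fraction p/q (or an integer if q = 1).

1. A_x = 2  [AC · BD = -8 ∩ 2·signedArea(ADB) = 11/3]
2. A_y = -11/3  [AC · BD = -8 ∩ 2·signedArea(ADB) = 11/3]
   → A = (2, -11/3)

A = (2, -11/3)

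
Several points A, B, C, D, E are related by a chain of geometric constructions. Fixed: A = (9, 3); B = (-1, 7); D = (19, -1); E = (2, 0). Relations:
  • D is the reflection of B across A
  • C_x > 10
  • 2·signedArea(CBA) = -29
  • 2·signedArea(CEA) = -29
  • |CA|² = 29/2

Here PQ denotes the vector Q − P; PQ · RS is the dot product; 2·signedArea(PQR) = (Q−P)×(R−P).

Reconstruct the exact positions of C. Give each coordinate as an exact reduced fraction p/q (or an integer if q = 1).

C = (21/2, -1/2)

1. C_x = 21/2  [2·signedArea(CBA) = -29 ∩ 2·signedArea(CEA) = -29]
2. C_y = -1/2  [2·signedArea(CBA) = -29 ∩ 2·signedArea(CEA) = -29]
   → C = (21/2, -1/2)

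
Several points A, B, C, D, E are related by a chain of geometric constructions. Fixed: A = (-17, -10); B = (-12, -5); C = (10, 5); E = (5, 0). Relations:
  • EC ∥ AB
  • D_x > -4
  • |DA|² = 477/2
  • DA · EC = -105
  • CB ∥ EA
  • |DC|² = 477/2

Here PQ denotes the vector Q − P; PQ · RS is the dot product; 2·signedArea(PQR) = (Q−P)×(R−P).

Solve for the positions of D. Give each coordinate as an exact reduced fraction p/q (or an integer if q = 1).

D = (-7/2, -5/2)

1. D_x = -7/2  [line -5·x + -5·y + -30 = 0 ∩ |DA|² = 477/2]
2. D_y = -5/2  [line -5·x + -5·y + -30 = 0 ∩ |DA|² = 477/2]
   → D = (-7/2, -5/2)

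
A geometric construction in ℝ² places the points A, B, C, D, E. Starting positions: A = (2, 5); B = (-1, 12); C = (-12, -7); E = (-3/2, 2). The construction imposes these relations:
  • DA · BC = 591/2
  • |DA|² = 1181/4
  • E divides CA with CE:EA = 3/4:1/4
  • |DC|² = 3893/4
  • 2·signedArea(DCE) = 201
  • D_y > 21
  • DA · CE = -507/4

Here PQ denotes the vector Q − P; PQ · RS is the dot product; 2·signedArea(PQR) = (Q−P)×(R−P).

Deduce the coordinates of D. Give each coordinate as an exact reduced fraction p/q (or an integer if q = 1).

D = (-1/2, 22)

1. D_x = -1/2  [2·signedArea(DCE) = 201 ∩ DA · CE = -507/4]
2. D_y = 22  [2·signedArea(DCE) = 201 ∩ DA · CE = -507/4]
   → D = (-1/2, 22)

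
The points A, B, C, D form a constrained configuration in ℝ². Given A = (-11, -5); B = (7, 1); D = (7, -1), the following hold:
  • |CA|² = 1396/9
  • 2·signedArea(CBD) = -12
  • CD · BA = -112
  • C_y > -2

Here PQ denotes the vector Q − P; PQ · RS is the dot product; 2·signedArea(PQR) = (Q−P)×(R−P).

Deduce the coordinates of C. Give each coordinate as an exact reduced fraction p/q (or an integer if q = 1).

1. C_x = 1  [2·signedArea(CBD) = -12 ∩ CD · BA = -112]
2. C_y = -5/3  [2·signedArea(CBD) = -12 ∩ CD · BA = -112]
   → C = (1, -5/3)

C = (1, -5/3)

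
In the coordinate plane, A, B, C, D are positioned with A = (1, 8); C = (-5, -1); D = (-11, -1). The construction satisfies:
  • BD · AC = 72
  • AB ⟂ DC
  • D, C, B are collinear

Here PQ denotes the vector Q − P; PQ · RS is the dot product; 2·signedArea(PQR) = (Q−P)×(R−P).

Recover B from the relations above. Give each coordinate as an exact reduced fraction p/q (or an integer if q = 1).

1. B_x = 1  [D, C, B are collinear ∩ AB ⟂ DC]
2. B_y = -1  [D, C, B are collinear ∩ AB ⟂ DC]
   → B = (1, -1)

B = (1, -1)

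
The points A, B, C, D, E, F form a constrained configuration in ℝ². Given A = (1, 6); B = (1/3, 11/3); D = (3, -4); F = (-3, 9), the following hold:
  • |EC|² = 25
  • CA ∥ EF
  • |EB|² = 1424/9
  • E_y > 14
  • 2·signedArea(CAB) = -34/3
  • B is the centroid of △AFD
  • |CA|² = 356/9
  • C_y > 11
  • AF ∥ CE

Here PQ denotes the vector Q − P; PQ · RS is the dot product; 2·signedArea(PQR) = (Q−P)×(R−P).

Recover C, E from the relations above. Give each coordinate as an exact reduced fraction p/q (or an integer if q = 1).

C = (-7/3, 34/3)
E = (-19/3, 43/3)

1. C_x = -7/3  [line 7/3·x + -2/3·y + 13 = 0 ∩ |CA|² = 356/9]
2. C_y = 34/3  [line 7/3·x + -2/3·y + 13 = 0 ∩ |CA|² = 356/9]
   → C = (-7/3, 34/3)
3. E_x = -19/3  [CA ∥ EF ∩ AF ∥ CE]
4. E_y = 43/3  [CA ∥ EF ∩ AF ∥ CE]
   → E = (-19/3, 43/3)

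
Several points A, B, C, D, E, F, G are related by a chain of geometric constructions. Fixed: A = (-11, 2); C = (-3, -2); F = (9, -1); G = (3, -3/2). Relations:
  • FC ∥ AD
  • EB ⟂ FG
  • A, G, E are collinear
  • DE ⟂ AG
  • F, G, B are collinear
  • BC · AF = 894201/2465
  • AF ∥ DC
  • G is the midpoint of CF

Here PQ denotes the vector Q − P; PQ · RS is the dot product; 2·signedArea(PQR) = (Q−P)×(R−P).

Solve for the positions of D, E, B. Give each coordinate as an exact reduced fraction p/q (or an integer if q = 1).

B = (-52671/2465, -8703/2465)
D = (-23, 1)
E = (-375/17, 81/17)

1. D_x = -23  [AF ∥ DC ∩ FC ∥ AD]
2. D_y = 1  [AF ∥ DC ∩ FC ∥ AD]
   → D = (-23, 1)
3. E_x = -375/17  [A, G, E are collinear ∩ DE ⟂ AG]
4. E_y = 81/17  [A, G, E are collinear ∩ DE ⟂ AG]
   → E = (-375/17, 81/17)
5. B_x = -52671/2465  [F, G, B are collinear ∩ EB ⟂ FG]
6. B_y = -8703/2465  [F, G, B are collinear ∩ EB ⟂ FG]
   → B = (-52671/2465, -8703/2465)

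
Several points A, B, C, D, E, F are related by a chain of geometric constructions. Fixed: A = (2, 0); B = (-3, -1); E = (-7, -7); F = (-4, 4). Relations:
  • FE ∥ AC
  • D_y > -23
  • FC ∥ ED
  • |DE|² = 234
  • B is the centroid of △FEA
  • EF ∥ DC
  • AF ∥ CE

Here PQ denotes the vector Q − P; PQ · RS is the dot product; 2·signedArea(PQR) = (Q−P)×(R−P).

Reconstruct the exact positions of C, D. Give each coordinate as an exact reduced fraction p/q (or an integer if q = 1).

1. C_x = -1  [AF ∥ CE ∩ FE ∥ AC]
2. C_y = -11  [AF ∥ CE ∩ FE ∥ AC]
   → C = (-1, -11)
3. D_x = -4  [EF ∥ DC ∩ FC ∥ ED]
4. D_y = -22  [EF ∥ DC ∩ FC ∥ ED]
   → D = (-4, -22)

C = (-1, -11)
D = (-4, -22)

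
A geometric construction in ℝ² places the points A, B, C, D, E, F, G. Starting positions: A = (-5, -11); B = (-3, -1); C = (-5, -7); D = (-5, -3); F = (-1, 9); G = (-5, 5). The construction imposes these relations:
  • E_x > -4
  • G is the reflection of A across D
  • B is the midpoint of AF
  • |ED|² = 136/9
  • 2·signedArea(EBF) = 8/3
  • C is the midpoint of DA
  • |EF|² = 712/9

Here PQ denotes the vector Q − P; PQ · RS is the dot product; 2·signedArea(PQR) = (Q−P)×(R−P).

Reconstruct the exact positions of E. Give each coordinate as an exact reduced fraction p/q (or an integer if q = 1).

E = (-3, 1/3)

1. E_x = -3  [line -10·x + 2·y + -92/3 = 0 ∩ |ED|² = 136/9]
2. E_y = 1/3  [line -10·x + 2·y + -92/3 = 0 ∩ |ED|² = 136/9]
   → E = (-3, 1/3)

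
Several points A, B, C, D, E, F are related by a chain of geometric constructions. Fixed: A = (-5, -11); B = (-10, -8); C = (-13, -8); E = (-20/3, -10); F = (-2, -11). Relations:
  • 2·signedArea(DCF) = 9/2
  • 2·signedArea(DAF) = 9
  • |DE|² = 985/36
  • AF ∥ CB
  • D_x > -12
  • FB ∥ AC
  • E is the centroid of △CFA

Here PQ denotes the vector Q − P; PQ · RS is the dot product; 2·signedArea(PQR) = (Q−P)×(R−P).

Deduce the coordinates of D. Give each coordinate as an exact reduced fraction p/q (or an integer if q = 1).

1. D_x = -23/2  [2·signedArea(DCF) = 9/2 ∩ 2·signedArea(DAF) = 9]
2. D_y = -8  [2·signedArea(DCF) = 9/2 ∩ 2·signedArea(DAF) = 9]
   → D = (-23/2, -8)

D = (-23/2, -8)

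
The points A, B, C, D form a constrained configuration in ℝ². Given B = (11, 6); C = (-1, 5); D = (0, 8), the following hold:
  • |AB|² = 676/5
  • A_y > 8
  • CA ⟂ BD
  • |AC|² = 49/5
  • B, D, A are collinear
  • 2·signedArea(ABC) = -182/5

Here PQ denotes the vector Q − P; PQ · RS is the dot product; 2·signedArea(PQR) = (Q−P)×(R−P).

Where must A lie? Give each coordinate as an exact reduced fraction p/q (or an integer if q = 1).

A = (-11/25, 202/25)

1. A_x = -11/25  [B, D, A are collinear ∩ CA ⟂ BD]
2. A_y = 202/25  [B, D, A are collinear ∩ CA ⟂ BD]
   → A = (-11/25, 202/25)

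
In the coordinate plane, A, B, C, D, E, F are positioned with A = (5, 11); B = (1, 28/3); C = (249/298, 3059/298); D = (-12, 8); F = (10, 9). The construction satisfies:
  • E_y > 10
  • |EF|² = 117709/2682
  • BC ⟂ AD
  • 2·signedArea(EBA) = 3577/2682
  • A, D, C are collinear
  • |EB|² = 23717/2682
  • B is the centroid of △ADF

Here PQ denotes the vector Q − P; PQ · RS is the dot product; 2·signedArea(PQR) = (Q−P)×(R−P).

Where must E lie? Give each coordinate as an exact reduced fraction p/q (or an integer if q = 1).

1. E_x = 3229/894  [line -5/3·x + 4·y + -99235/2682 = 0 ∩ |EB|² = 23717/2682]
2. E_y = 3205/298  [line -5/3·x + 4·y + -99235/2682 = 0 ∩ |EB|² = 23717/2682]
   → E = (3229/894, 3205/298)

E = (3229/894, 3205/298)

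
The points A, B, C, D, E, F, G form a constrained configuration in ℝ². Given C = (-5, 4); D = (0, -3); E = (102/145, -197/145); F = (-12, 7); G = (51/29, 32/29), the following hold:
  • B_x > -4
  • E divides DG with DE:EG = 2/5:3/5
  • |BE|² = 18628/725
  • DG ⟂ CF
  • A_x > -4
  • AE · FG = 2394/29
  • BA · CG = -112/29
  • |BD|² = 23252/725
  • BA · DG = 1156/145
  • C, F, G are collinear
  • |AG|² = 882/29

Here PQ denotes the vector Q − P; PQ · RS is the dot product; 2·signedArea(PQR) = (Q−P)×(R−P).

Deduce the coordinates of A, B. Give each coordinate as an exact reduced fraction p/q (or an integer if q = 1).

1. A_x = -96/29  [line -399/29·x + 171/29·y + -1881/29 = 0 ∩ |AG|² = 882/29]
2. A_y = 95/29  [line -399/29·x + 171/29·y + -1881/29 = 0 ∩ |AG|² = 882/29]
   → A = (-96/29, 95/29)
3. B_x = -512/145  [BA · CG = -112/29 ∩ BA · DG = 1156/145]
4. B_y = 207/145  [BA · CG = -112/29 ∩ BA · DG = 1156/145]
   → B = (-512/145, 207/145)

A = (-96/29, 95/29)
B = (-512/145, 207/145)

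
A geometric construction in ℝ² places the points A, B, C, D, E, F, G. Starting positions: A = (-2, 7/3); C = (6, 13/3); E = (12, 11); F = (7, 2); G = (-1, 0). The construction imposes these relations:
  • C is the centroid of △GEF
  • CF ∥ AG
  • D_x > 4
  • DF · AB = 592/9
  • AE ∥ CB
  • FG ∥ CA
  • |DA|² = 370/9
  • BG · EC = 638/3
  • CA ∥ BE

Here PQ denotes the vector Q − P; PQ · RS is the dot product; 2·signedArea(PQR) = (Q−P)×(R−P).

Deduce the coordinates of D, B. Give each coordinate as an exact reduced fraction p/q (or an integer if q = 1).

1. B_x = 20  [CA ∥ BE ∩ AE ∥ CB]
2. B_y = 13  [CA ∥ BE ∩ AE ∥ CB]
   → B = (20, 13)
3. D_x = 13/3  [line -22·x + -32/3·y + 986/9 = 0 ∩ |DA|² = 370/9]
4. D_y = 4/3  [line -22·x + -32/3·y + 986/9 = 0 ∩ |DA|² = 370/9]
   → D = (13/3, 4/3)

B = (20, 13)
D = (13/3, 4/3)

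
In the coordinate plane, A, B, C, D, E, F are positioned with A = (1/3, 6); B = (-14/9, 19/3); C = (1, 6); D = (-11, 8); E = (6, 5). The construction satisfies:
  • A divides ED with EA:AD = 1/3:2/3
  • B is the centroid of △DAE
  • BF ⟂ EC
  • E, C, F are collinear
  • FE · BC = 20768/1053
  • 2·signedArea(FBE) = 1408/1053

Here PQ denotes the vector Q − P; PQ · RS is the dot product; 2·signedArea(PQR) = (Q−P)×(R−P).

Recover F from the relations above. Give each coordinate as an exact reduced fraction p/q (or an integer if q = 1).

1. F_x = -178/117  [E, C, F are collinear ∩ BF ⟂ EC]
2. F_y = 761/117  [E, C, F are collinear ∩ BF ⟂ EC]
   → F = (-178/117, 761/117)

F = (-178/117, 761/117)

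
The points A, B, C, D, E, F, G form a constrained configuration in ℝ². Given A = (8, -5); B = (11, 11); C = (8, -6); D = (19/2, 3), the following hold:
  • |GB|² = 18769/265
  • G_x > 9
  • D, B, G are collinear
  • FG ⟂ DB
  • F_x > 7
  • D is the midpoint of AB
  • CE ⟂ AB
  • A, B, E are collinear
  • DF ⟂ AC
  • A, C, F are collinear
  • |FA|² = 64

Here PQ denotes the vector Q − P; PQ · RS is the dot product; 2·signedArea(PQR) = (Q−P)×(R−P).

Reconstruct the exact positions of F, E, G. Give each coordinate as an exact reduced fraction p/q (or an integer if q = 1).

1. F_x = 8  [A, C, F are collinear ∩ DF ⟂ AC]
2. F_y = 3  [A, C, F are collinear ∩ DF ⟂ AC]
   → F = (8, 3)
3. E_x = 2072/265  [A, B, E are collinear ∩ CE ⟂ AB]
4. E_y = -1581/265  [A, B, E are collinear ∩ CE ⟂ AB]
   → E = (2072/265, -1581/265)
5. G_x = 2504/265  [D, B, G are collinear ∩ FG ⟂ DB]
6. G_y = 723/265  [D, B, G are collinear ∩ FG ⟂ DB]
   → G = (2504/265, 723/265)

E = (2072/265, -1581/265)
F = (8, 3)
G = (2504/265, 723/265)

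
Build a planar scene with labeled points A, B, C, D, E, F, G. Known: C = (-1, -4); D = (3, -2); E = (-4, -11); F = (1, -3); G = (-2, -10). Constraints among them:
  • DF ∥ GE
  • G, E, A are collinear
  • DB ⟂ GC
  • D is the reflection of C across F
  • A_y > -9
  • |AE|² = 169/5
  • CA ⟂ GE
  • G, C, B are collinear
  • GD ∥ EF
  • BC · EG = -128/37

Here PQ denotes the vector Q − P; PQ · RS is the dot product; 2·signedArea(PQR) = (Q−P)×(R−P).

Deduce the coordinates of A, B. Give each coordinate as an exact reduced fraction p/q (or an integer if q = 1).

A = (6/5, -42/5)
B = (-21/37, -52/37)

1. A_x = 6/5  [G, E, A are collinear ∩ CA ⟂ GE]
2. A_y = -42/5  [G, E, A are collinear ∩ CA ⟂ GE]
   → A = (6/5, -42/5)
3. B_x = -21/37  [G, C, B are collinear ∩ DB ⟂ GC]
4. B_y = -52/37  [G, C, B are collinear ∩ DB ⟂ GC]
   → B = (-21/37, -52/37)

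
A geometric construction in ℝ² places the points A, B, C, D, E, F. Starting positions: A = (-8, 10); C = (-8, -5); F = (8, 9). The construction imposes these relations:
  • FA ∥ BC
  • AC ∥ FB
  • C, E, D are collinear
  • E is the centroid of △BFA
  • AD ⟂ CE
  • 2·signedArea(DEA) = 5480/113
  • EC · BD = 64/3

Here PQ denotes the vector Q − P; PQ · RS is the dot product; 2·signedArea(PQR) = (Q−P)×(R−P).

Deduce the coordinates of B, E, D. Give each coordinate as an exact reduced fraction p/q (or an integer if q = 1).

B = (8, -6)
D = (-64/113, 170/113)
E = (8/3, 13/3)

1. B_x = 8  [FA ∥ BC ∩ AC ∥ FB]
2. B_y = -6  [FA ∥ BC ∩ AC ∥ FB]
   → B = (8, -6)
3. E_x = 8/3  [E is the centroid of △BFA]
4. E_y = 13/3  [E is the centroid of △BFA]
   → E = (8/3, 13/3)
5. D_x = -64/113  [C, E, D are collinear ∩ AD ⟂ CE]
6. D_y = 170/113  [C, E, D are collinear ∩ AD ⟂ CE]
   → D = (-64/113, 170/113)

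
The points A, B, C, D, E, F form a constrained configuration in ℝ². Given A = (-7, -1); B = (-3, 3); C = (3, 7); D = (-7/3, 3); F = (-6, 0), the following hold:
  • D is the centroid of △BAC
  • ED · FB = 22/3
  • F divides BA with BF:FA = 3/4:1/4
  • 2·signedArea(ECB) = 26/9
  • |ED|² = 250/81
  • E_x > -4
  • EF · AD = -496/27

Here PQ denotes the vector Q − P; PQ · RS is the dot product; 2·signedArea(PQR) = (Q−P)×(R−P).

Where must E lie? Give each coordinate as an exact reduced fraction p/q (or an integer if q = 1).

1. E_x = -34/9  [ED · FB = 22/3 ∩ EF · AD = -496/27]
2. E_y = 2  [ED · FB = 22/3 ∩ EF · AD = -496/27]
   → E = (-34/9, 2)

E = (-34/9, 2)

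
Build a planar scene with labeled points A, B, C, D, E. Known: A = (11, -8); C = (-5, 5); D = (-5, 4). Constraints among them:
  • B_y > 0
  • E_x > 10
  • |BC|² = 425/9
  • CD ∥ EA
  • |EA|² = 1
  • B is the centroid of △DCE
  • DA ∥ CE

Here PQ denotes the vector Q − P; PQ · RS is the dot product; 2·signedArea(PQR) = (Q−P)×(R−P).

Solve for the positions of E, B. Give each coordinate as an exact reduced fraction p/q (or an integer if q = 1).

B = (1/3, 2/3)
E = (11, -7)

1. E_x = 11  [CD ∥ EA ∩ DA ∥ CE]
2. E_y = -7  [CD ∥ EA ∩ DA ∥ CE]
   → E = (11, -7)
3. B_x = 1/3  [B is the centroid of △DCE]
4. B_y = 2/3  [B is the centroid of △DCE]
   → B = (1/3, 2/3)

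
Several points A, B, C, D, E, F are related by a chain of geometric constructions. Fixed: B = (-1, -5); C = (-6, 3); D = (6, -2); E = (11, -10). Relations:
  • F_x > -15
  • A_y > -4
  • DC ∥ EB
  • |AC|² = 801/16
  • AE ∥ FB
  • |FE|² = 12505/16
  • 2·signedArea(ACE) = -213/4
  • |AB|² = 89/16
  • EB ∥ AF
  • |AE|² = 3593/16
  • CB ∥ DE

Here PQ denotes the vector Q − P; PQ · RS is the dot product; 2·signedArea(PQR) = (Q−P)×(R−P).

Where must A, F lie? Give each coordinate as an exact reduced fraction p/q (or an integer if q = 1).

A = (-9/4, -3)
F = (-57/4, 2)

1. A_x = -9/4  [line 13·x + 17·y + 321/4 = 0 ∩ |AE|² = 3593/16]
2. A_y = -3  [line 13·x + 17·y + 321/4 = 0 ∩ |AE|² = 3593/16]
   → A = (-9/4, -3)
3. F_x = -57/4  [AE ∥ FB ∩ EB ∥ AF]
4. F_y = 2  [AE ∥ FB ∩ EB ∥ AF]
   → F = (-57/4, 2)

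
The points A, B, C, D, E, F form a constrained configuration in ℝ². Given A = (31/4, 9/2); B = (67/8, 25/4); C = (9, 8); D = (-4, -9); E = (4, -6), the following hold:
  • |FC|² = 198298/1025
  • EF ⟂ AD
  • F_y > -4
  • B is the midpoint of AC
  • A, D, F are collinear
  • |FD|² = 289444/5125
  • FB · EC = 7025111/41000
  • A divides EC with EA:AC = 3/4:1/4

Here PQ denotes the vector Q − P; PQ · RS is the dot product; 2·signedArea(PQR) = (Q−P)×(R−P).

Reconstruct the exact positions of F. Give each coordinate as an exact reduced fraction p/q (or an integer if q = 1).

1. F_x = 4786/5125  [A, D, F are collinear ∩ EF ⟂ AD]
2. F_y = -17073/5125  [A, D, F are collinear ∩ EF ⟂ AD]
   → F = (4786/5125, -17073/5125)

F = (4786/5125, -17073/5125)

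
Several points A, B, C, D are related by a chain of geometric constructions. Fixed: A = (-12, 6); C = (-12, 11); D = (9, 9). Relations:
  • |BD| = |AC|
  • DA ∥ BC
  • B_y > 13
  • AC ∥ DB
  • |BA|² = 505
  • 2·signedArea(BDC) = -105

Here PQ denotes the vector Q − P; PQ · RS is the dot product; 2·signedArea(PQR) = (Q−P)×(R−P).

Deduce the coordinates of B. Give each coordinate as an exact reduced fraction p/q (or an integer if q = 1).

1. B_x = 9  [DA ∥ BC ∩ AC ∥ DB]
2. B_y = 14  [DA ∥ BC ∩ AC ∥ DB]
   → B = (9, 14)

B = (9, 14)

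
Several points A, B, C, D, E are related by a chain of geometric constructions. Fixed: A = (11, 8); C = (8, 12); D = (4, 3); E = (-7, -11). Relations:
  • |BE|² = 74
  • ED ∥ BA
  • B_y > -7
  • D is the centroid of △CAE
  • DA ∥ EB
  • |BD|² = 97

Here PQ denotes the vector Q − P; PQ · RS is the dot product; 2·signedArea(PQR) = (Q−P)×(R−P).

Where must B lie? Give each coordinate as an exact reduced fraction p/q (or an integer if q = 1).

1. B_x = 0  [ED ∥ BA ∩ DA ∥ EB]
2. B_y = -6  [ED ∥ BA ∩ DA ∥ EB]
   → B = (0, -6)

B = (0, -6)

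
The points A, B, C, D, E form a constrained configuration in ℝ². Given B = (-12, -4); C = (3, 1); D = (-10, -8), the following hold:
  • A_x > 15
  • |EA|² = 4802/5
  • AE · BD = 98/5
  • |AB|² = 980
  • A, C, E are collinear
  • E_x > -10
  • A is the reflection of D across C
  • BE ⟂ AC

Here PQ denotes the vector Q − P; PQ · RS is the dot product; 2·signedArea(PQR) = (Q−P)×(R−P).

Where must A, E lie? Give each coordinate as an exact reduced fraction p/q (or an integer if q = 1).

A = (16, 10)
E = (-237/25, -191/25)

1. A_x = 16  [A is the reflection of D across C]
2. A_y = 10  [A is the reflection of D across C]
   → A = (16, 10)
3. E_x = -237/25  [A, C, E are collinear ∩ BE ⟂ AC]
4. E_y = -191/25  [A, C, E are collinear ∩ BE ⟂ AC]
   → E = (-237/25, -191/25)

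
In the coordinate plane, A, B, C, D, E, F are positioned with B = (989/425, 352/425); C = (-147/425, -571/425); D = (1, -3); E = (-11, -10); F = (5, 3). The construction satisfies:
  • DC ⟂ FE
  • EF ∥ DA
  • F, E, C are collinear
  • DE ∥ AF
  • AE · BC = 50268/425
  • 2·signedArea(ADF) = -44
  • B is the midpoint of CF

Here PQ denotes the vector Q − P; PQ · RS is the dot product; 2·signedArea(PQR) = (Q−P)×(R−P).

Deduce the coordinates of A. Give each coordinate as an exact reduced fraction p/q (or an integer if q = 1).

A = (17, 10)

1. A_x = 17  [DE ∥ AF ∩ EF ∥ DA]
2. A_y = 10  [DE ∥ AF ∩ EF ∥ DA]
   → A = (17, 10)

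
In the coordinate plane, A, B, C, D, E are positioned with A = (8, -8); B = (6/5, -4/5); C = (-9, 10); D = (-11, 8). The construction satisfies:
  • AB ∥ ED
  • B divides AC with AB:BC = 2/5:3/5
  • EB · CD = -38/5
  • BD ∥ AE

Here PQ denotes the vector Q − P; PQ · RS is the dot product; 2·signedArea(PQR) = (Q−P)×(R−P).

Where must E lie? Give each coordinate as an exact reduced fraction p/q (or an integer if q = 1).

1. E_x = -21/5  [AB ∥ ED ∩ BD ∥ AE]
2. E_y = 4/5  [AB ∥ ED ∩ BD ∥ AE]
   → E = (-21/5, 4/5)

E = (-21/5, 4/5)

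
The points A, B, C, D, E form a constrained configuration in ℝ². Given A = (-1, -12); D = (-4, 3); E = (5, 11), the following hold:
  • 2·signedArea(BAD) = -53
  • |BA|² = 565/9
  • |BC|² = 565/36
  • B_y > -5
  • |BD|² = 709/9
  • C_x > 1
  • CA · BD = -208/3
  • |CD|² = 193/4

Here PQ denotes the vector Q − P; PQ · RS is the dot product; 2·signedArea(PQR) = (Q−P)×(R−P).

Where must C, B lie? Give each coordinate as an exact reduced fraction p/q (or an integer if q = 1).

1. B_x = 1  [line -15·x + -3·y + 2 = 0 ∩ |BA|² = 565/9]
2. B_y = -13/3  [line -15·x + -3·y + 2 = 0 ∩ |BA|² = 565/9]
   → B = (1, -13/3)
3. C_x = 2  [line 5·x + -22/3·y + -41/3 = 0 ∩ |CD|² = 193/4]
4. C_y = -1/2  [line 5·x + -22/3·y + -41/3 = 0 ∩ |CD|² = 193/4]
   → C = (2, -1/2)

B = (1, -13/3)
C = (2, -1/2)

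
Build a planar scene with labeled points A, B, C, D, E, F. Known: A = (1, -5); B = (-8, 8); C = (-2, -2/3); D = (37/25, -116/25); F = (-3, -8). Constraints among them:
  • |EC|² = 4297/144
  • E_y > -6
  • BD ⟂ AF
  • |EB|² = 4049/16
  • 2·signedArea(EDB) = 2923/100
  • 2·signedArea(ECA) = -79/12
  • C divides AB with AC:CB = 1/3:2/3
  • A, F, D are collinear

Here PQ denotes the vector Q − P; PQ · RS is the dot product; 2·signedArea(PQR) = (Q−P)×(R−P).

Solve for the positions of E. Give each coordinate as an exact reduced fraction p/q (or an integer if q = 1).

1. E_x = 0  [2·signedArea(EDB) = 2923/100 ∩ 2·signedArea(ECA) = -79/12]
2. E_y = -23/4  [2·signedArea(EDB) = 2923/100 ∩ 2·signedArea(ECA) = -79/12]
   → E = (0, -23/4)

E = (0, -23/4)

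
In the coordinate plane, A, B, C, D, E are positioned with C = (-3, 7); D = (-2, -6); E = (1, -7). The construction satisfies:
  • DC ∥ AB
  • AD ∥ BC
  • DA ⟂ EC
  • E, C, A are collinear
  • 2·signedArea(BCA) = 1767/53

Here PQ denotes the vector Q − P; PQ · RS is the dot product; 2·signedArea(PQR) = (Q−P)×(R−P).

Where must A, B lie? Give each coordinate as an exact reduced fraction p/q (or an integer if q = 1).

1. A_x = 27/53  [E, C, A are collinear ∩ DA ⟂ EC]
2. A_y = -280/53  [E, C, A are collinear ∩ DA ⟂ EC]
   → A = (27/53, -280/53)
3. B_x = -26/53  [AD ∥ BC ∩ DC ∥ AB]
4. B_y = 409/53  [AD ∥ BC ∩ DC ∥ AB]
   → B = (-26/53, 409/53)

A = (27/53, -280/53)
B = (-26/53, 409/53)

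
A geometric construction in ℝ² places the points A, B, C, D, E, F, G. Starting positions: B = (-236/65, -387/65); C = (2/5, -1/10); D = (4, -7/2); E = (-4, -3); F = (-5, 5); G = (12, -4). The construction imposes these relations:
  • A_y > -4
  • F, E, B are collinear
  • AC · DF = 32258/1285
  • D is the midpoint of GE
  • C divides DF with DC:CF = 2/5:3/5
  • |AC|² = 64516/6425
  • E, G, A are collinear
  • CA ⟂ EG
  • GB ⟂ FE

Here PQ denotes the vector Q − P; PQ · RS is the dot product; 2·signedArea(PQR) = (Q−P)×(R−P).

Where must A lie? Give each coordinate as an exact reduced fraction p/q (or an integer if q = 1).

A = (52/257, -1677/514)

1. A_x = 52/257  [E, G, A are collinear ∩ CA ⟂ EG]
2. A_y = -1677/514  [E, G, A are collinear ∩ CA ⟂ EG]
   → A = (52/257, -1677/514)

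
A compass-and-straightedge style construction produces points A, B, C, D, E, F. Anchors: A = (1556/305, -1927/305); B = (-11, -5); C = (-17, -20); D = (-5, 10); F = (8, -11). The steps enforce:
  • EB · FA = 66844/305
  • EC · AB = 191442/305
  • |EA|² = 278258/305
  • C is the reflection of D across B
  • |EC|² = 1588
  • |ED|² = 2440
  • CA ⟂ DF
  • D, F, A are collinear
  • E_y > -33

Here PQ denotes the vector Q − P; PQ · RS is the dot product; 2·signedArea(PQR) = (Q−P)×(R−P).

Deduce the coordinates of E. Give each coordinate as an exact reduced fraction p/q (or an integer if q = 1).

1. E_x = 21  [EB · FA = 66844/305 ∩ EC · AB = 191442/305]
2. E_y = -32  [EB · FA = 66844/305 ∩ EC · AB = 191442/305]
   → E = (21, -32)

E = (21, -32)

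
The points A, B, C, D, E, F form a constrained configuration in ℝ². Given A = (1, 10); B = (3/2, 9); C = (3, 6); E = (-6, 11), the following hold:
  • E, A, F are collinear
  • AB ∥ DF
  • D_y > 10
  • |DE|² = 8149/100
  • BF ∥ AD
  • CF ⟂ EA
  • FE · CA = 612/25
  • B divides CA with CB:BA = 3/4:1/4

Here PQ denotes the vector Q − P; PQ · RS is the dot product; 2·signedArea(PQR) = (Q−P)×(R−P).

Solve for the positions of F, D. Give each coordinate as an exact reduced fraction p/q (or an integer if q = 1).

1. F_x = 88/25  [E, A, F are collinear ∩ CF ⟂ EA]
2. F_y = 241/25  [E, A, F are collinear ∩ CF ⟂ EA]
   → F = (88/25, 241/25)
3. D_x = 151/50  [AB ∥ DF ∩ BF ∥ AD]
4. D_y = 266/25  [AB ∥ DF ∩ BF ∥ AD]
   → D = (151/50, 266/25)

D = (151/50, 266/25)
F = (88/25, 241/25)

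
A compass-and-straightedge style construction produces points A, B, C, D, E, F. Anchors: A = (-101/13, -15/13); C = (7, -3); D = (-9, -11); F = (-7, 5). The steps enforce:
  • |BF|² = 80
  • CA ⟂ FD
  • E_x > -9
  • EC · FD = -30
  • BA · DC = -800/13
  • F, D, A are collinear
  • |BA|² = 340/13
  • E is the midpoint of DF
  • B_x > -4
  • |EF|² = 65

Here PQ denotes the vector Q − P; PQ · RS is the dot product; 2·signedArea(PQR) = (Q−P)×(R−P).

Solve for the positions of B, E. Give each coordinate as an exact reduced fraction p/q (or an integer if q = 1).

1. B_x = -3  [line -16·x + -8·y + -72 = 0 ∩ |BA|² = 340/13]
2. B_y = -3  [line -16·x + -8·y + -72 = 0 ∩ |BA|² = 340/13]
   → B = (-3, -3)
3. E_x = -8  [E is the midpoint of DF]
4. E_y = -3  [E is the midpoint of DF]
   → E = (-8, -3)

B = (-3, -3)
E = (-8, -3)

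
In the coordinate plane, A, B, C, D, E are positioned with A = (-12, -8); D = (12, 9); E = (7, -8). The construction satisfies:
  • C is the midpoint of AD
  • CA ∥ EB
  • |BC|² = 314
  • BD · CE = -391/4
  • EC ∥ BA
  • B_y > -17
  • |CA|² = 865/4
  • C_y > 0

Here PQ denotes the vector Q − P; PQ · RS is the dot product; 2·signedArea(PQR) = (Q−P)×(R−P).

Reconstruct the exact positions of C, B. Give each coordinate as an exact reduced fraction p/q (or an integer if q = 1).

B = (-5, -33/2)
C = (0, 1/2)

1. C_x = 0  [C is the midpoint of AD]
2. C_y = 1/2  [C is the midpoint of AD]
   → C = (0, 1/2)
3. B_x = -5  [EC ∥ BA ∩ CA ∥ EB]
4. B_y = -33/2  [EC ∥ BA ∩ CA ∥ EB]
   → B = (-5, -33/2)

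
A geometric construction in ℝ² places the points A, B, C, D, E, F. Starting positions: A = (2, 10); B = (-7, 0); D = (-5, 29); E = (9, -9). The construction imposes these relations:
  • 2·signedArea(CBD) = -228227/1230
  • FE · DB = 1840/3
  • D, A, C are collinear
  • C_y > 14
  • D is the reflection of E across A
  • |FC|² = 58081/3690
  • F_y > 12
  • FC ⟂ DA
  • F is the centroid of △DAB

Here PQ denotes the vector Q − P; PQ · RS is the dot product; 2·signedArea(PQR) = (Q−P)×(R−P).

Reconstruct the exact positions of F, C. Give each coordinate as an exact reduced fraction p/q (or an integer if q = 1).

1. F_x = -10/3  [F is the centroid of △DAB]
2. F_y = 13  [F is the centroid of △DAB]
   → F = (-10/3, 13)
3. C_x = 479/1230  [D, A, C are collinear ∩ FC ⟂ DA]
4. C_y = 17677/1230  [D, A, C are collinear ∩ FC ⟂ DA]
   → C = (479/1230, 17677/1230)

C = (479/1230, 17677/1230)
F = (-10/3, 13)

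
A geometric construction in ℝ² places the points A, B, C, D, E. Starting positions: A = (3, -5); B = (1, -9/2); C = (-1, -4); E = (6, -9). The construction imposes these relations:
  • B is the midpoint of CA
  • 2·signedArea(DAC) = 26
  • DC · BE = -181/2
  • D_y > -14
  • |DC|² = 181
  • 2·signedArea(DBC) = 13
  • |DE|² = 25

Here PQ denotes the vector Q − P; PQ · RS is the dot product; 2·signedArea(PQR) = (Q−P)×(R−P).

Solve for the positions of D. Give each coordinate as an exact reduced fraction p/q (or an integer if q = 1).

1. D_x = 9  [2·signedArea(DBC) = 13 ∩ DC · BE = -181/2]
2. D_y = -13  [2·signedArea(DBC) = 13 ∩ DC · BE = -181/2]
   → D = (9, -13)

D = (9, -13)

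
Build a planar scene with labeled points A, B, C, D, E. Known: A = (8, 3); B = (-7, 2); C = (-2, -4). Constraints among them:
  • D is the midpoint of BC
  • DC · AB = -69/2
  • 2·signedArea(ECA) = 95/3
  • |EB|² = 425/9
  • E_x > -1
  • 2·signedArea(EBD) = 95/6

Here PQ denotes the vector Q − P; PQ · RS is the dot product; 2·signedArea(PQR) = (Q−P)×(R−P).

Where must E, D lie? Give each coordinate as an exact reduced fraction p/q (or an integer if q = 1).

D = (-9/2, -1)
E = (-1/3, 1/3)

1. E_x = -1/3  [line -7·x + 10·y + -17/3 = 0 ∩ |EB|² = 425/9]
2. E_y = 1/3  [line -7·x + 10·y + -17/3 = 0 ∩ |EB|² = 425/9]
   → E = (-1/3, 1/3)
3. D_x = -9/2  [2·signedArea(EBD) = 95/6 ∩ D is the midpoint of BC]
4. D_y = -1  [2·signedArea(EBD) = 95/6 ∩ D is the midpoint of BC]
   → D = (-9/2, -1)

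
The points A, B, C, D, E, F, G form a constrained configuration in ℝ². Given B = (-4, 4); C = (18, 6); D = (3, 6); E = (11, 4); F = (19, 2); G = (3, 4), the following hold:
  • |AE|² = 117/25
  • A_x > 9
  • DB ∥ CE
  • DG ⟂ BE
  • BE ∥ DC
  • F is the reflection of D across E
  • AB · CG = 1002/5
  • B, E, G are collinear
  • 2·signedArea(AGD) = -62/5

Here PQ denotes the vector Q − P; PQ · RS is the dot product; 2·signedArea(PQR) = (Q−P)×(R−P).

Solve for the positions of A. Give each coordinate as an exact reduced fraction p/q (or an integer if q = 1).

A = (46/5, 26/5)

1. A_x = 46/5  [2·signedArea(AGD) = -62/5 ∩ AB · CG = 1002/5]
2. A_y = 26/5  [2·signedArea(AGD) = -62/5 ∩ AB · CG = 1002/5]
   → A = (46/5, 26/5)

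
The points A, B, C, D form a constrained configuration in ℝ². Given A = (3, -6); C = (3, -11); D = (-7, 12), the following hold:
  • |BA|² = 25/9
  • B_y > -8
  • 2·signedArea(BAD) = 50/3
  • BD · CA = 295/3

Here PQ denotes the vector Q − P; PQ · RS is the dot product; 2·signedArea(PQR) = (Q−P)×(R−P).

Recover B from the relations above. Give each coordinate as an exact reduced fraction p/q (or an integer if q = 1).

1. B_x = 3  [2·signedArea(BAD) = 50/3 ∩ BD · CA = 295/3]
2. B_y = -23/3  [2·signedArea(BAD) = 50/3 ∩ BD · CA = 295/3]
   → B = (3, -23/3)

B = (3, -23/3)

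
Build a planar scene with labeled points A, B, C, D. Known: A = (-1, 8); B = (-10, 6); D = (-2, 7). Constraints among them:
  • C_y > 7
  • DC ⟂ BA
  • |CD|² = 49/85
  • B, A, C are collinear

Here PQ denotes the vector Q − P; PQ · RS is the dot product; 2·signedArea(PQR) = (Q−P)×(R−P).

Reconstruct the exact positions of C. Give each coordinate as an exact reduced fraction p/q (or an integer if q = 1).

C = (-184/85, 658/85)

1. C_x = -184/85  [B, A, C are collinear ∩ DC ⟂ BA]
2. C_y = 658/85  [B, A, C are collinear ∩ DC ⟂ BA]
   → C = (-184/85, 658/85)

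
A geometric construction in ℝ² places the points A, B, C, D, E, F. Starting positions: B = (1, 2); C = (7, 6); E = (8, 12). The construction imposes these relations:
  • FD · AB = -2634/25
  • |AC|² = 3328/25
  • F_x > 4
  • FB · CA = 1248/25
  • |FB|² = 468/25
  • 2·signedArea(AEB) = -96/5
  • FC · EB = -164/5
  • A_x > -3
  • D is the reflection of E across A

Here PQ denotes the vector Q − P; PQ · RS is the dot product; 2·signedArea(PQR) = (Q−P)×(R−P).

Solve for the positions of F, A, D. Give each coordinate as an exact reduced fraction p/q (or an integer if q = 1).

A = (-13/5, -2/5)
D = (-66/5, -64/5)
F = (23/5, 22/5)

1. F_x = 23/5  [line 7·x + 10·y + -381/5 = 0 ∩ |FB|² = 468/25]
2. F_y = 22/5  [line 7·x + 10·y + -381/5 = 0 ∩ |FB|² = 468/25]
   → F = (23/5, 22/5)
3. A_x = -13/5  [2·signedArea(AEB) = -96/5 ∩ FB · CA = 1248/25]
4. A_y = -2/5  [2·signedArea(AEB) = -96/5 ∩ FB · CA = 1248/25]
   → A = (-13/5, -2/5)
5. D_x = -66/5  [FD · AB = -2634/25 ∩ D is the reflection of E across A]
6. D_y = -64/5  [FD · AB = -2634/25 ∩ D is the reflection of E across A]
   → D = (-66/5, -64/5)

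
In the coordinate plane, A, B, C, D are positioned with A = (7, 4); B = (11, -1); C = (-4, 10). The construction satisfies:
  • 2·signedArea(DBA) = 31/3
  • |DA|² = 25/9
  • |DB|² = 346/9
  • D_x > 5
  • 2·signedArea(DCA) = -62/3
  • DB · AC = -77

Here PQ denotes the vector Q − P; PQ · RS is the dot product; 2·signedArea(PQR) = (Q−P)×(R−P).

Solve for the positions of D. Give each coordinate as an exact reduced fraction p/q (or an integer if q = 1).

D = (6, 8/3)

1. D_x = 6  [2·signedArea(DBA) = 31/3 ∩ 2·signedArea(DCA) = -62/3]
2. D_y = 8/3  [2·signedArea(DBA) = 31/3 ∩ 2·signedArea(DCA) = -62/3]
   → D = (6, 8/3)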